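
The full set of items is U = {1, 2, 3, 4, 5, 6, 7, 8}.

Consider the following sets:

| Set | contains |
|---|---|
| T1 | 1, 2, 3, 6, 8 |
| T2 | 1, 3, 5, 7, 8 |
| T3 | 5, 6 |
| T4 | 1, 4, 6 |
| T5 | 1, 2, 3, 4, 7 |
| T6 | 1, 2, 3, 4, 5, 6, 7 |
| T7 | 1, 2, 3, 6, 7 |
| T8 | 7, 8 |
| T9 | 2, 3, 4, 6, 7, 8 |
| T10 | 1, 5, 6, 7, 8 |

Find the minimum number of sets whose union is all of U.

2

T6 and T10 cover everything between them: the union {1, 2, 3, 4, 5, 6, 7, 8} is all of U.
No single set has all 8 items (the largest, T6, has 7), so 2 is optimal.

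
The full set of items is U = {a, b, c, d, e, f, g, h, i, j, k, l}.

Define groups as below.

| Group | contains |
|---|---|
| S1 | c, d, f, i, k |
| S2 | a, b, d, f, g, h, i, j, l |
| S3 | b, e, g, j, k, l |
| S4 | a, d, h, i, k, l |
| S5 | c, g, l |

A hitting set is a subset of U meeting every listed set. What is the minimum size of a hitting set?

2

T = {g, k} meets every group (each contains at least one member of T), and |T| = 2.
No single item lies in every group, so at least 2 are needed and 2 is optimal.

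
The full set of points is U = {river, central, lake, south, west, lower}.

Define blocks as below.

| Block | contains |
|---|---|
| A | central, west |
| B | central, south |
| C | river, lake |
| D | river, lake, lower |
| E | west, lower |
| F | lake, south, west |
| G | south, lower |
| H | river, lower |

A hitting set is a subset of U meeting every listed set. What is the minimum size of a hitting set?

3

T = {river, south, west} meets every block (each contains at least one member of T), and |T| = 3.
The blocks A, C, G are pairwise disjoint, so any hitting set needs a separate point for each — at least 3. Hence 3 is optimal.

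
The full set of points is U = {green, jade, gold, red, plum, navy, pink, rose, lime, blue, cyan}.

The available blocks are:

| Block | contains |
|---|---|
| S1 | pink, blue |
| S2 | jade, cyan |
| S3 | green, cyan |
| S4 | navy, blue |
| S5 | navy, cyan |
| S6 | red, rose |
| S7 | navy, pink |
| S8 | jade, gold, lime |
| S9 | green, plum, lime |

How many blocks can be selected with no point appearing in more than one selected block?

S2, S6, S7, S9 are pairwise disjoint (S2={jade,cyan}; S6={red,rose}; S7={navy,pink}; S9={green,plum,lime}).
Every remaining block overlaps one of these, and no 5 of the listed blocks are pairwise disjoint, so 4 is the maximum.

4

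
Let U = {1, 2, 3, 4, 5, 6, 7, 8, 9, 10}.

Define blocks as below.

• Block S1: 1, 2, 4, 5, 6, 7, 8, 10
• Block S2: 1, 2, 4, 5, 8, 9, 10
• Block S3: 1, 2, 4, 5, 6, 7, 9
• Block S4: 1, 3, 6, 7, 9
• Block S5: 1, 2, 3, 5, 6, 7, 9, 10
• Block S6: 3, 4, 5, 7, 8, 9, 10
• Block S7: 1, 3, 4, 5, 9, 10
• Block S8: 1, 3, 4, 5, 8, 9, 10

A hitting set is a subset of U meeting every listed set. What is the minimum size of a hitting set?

2

Take H = {1, 7}. Each listed block contains at least one of these, so H is a hitting set of size 2.
No single element lies in every block, so at least 2 are needed and 2 is optimal.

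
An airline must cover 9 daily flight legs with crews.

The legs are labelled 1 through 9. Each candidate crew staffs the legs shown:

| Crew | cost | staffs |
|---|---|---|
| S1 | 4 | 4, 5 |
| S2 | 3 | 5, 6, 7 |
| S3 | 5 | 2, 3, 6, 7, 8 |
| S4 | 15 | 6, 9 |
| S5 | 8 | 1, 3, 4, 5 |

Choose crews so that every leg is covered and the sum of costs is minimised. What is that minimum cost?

S3, S4, S5 together cover every leg (S3 ∪ S4 ∪ S5 = {1, 2, 3, 4, 5, 6, 7, 8, 9}); total cost 5 + 15 + 8 = 28.
The greedy pick S2, S3, S1, S5, S4 costs 35; no covering selection beats 28.

28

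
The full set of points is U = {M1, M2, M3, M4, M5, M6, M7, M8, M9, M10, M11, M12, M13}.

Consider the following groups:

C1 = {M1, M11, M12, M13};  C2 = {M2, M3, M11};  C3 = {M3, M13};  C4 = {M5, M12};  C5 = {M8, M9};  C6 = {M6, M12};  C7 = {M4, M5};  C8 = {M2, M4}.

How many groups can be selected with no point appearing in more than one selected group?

C3, C4, C5, C8 are pairwise disjoint (C3={M3,M13}; C4={M5,M12}; C5={M8,M9}; C8={M2,M4}).
Every remaining group overlaps one of these, and no 5 of the listed groups are pairwise disjoint, so 4 is the maximum.

4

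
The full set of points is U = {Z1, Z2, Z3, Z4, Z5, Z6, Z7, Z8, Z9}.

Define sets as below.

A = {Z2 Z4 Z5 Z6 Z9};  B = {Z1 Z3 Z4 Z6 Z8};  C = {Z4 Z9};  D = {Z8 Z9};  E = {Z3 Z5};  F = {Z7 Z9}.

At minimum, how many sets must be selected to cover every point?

Take {A, B, F}. Their union is {Z1, Z2, Z3, Z4, Z5, Z6, Z7, Z8, Z9}, which is all 9 points.
Only B contains Z1, so B is forced; the remaining 4 points need at least 2 more sets (each remaining set adds at most 3) — so at least 3 sets are needed, and 3 is optimal.

3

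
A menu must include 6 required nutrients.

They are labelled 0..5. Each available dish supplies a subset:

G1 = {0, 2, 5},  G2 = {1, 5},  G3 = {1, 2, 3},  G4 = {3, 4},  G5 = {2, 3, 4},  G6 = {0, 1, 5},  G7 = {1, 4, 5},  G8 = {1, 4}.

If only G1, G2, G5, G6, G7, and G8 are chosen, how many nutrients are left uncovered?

Union of G1, G2, G5, G6, G7, G8 = {0, 1, 2, 3, 4, 5} — that's every nutrient, so 0 are uncovered.

0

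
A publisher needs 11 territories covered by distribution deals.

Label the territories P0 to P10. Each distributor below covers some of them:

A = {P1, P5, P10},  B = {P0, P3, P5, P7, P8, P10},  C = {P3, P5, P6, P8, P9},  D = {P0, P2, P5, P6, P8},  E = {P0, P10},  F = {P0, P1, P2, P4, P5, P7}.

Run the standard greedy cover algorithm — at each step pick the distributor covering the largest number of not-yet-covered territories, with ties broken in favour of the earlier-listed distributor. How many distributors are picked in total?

Greedy: pick B (covers 6 new) → pick F (covers 3 new) → pick C (covers 2 new). Total picks: 3.

3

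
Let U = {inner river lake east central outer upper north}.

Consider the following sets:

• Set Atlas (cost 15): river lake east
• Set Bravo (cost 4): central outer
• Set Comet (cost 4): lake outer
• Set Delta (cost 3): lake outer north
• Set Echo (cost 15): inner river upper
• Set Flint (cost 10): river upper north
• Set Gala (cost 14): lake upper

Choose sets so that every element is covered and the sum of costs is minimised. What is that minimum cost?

Atlas, Bravo, Delta, Echo together cover every element (Atlas ∪ Bravo ∪ Delta ∪ Echo = {inner, river, lake, east, central, outer, upper, north}); total cost 15 + 4 + 3 + 15 = 37.
No covering selection has total cost below 37.

37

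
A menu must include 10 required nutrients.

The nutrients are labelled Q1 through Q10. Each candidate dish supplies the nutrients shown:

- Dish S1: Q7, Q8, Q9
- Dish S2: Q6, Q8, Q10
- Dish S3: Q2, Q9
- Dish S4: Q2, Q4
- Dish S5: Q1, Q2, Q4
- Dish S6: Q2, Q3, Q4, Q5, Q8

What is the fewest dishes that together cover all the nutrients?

Take {S1, S2, S5, S6}. Their union is {Q1, Q2, Q3, Q4, Q5, Q6, Q7, Q8, Q9, Q10}, which is all 10 nutrients.
Only S5 contains Q1, so S5 is forced; the remaining 7 nutrients need at least 3 more dishes (each remaining dish adds at most 3) — so at least 4 dishes are needed, and 4 is optimal.

4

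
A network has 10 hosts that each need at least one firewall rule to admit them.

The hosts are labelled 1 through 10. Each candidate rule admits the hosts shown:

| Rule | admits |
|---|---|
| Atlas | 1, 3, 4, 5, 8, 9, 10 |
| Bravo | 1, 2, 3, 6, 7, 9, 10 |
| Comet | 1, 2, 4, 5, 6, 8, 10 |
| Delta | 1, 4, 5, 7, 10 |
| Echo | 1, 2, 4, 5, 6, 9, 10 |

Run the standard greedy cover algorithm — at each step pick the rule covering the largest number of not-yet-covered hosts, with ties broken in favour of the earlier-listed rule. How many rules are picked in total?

2

Greedy: pick Atlas (covers 7 new) → pick Bravo (covers 3 new). Total picks: 2.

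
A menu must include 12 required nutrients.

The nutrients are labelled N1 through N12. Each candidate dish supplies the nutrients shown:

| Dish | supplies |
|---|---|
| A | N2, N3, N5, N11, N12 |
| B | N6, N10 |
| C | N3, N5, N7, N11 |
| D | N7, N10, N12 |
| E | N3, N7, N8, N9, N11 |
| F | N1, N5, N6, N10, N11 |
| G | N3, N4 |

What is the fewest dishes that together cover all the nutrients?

4

A and E and F and G together: A ∪ E ∪ F ∪ G = {N1, N2, N3, N4, N5, N6, N7, N8, N9, N10, N11, N12} — every nutrient is covered.
Only A contains N2, so A is forced; the remaining 7 nutrients need at least 3 more dishes (each remaining dish adds at most 3) — so at least 4 dishes are needed, and 4 is optimal.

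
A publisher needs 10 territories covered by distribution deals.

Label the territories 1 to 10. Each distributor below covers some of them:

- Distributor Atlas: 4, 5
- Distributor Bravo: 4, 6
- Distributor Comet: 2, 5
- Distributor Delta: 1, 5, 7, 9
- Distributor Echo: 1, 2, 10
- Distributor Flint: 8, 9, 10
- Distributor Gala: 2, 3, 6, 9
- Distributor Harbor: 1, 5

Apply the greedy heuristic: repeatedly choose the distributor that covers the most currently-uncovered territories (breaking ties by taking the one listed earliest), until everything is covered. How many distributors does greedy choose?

Greedy: pick Delta (covers 4 new) → pick Gala (covers 3 new) → pick Flint (covers 2 new) → pick Atlas (covers 1 new). Total picks: 4.

4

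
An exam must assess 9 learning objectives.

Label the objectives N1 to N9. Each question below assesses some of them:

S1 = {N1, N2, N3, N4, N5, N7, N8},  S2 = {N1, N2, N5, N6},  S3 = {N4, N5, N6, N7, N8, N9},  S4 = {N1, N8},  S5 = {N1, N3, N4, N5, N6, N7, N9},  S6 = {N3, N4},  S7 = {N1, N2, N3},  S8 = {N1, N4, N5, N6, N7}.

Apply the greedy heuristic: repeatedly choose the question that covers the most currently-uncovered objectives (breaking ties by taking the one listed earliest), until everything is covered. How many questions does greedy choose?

2

Greedy: pick S1 (covers 7 new) → pick S3 (covers 2 new). Total picks: 2.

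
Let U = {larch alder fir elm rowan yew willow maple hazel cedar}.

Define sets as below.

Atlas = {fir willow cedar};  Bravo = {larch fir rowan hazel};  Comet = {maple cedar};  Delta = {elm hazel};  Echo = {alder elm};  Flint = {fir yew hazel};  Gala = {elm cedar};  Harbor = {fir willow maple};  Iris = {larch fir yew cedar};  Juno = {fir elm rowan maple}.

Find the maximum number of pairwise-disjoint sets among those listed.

Bravo, Comet, Echo are pairwise disjoint (Bravo={larch,fir,rowan,hazel}; Comet={maple,cedar}; Echo={alder,elm}).
Every remaining set overlaps one of these, and no 4 of the listed sets are pairwise disjoint, so 3 is the maximum.

3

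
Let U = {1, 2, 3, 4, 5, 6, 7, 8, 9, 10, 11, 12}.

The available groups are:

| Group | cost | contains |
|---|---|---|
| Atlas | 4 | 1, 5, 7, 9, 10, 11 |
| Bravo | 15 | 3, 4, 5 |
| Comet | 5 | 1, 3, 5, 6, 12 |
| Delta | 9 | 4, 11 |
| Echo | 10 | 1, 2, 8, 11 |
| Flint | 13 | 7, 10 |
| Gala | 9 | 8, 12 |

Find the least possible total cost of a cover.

Atlas, Comet, Delta, Echo together cover every element (Atlas ∪ Comet ∪ Delta ∪ Echo = {1, 2, 3, 4, 5, 6, 7, 8, 9, 10, 11, 12}); total cost 4 + 5 + 9 + 10 = 28.
No covering selection has total cost below 28.

28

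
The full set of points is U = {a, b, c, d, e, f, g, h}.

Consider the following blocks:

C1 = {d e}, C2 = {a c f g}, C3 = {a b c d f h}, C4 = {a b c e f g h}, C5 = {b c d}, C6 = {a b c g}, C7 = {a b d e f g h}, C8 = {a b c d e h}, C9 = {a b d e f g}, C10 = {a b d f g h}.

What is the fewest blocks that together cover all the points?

2

C7 and C8 together: C7 ∪ C8 = {a, b, c, d, e, f, g, h} — every point is covered.
No single block has all 8 points (the largest, C4, has 7), so 2 is optimal.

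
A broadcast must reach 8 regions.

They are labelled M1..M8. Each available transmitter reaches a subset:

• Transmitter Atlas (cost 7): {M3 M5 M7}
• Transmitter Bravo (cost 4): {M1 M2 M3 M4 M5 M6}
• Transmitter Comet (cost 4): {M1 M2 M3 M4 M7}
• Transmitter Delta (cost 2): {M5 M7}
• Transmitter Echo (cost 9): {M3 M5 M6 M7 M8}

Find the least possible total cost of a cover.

13

Comet, Echo together cover every region (Comet ∪ Echo = {M1, M2, M3, M4, M5, M6, M7, M8}); total cost 4 + 9 = 13.
The greedy pick Bravo, Delta, Echo costs 15; no covering selection beats 13.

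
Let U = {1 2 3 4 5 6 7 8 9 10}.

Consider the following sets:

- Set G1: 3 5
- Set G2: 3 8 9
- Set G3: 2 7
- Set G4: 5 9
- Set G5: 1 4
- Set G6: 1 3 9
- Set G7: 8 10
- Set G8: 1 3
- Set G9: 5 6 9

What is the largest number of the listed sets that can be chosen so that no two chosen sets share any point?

G1, G3, G5, G7 are pairwise disjoint (G1={3,5}; G3={2,7}; G5={1,4}; G7={8,10}).
Every remaining set overlaps one of these, and no 5 of the listed sets are pairwise disjoint, so 4 is the maximum.

4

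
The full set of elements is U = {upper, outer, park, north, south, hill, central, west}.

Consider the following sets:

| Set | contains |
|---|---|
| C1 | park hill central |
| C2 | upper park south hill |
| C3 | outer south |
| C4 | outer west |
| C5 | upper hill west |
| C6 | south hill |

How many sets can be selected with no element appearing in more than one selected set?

2

C4, C6 are pairwise disjoint (C4={outer,west}; C6={south,hill}).
Every remaining set overlaps one of these, and no 3 of the listed sets are pairwise disjoint, so 2 is the maximum.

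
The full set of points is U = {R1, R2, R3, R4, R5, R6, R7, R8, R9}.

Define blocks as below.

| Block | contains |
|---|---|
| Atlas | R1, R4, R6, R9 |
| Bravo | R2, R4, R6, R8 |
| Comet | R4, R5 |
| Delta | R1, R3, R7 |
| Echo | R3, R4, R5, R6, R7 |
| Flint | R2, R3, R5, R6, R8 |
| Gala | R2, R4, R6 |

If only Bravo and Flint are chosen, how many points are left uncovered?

Union of Bravo, Flint = {R2, R3, R4, R5, R6, R8}.
Not covered: R1, R7, R9 — 3 points.

3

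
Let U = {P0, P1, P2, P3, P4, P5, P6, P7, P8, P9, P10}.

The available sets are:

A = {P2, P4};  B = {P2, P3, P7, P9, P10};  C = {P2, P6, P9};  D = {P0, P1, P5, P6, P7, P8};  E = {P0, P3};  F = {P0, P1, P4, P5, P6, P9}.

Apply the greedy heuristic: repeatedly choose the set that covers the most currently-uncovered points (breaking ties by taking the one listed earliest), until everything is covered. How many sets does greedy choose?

Greedy: pick D (covers 6 new) → pick B (covers 4 new) → pick A (covers 1 new). Total picks: 3.

3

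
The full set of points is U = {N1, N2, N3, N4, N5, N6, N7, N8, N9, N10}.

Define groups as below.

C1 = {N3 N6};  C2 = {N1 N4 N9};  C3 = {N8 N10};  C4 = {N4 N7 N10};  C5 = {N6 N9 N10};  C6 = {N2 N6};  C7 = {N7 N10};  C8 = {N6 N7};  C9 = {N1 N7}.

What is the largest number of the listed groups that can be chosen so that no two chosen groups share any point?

C2, C3, C8 are pairwise disjoint (C2={N1,N4,N9}; C3={N8,N10}; C8={N6,N7}).
Every remaining group overlaps one of these, and no 4 of the listed groups are pairwise disjoint, so 3 is the maximum.

3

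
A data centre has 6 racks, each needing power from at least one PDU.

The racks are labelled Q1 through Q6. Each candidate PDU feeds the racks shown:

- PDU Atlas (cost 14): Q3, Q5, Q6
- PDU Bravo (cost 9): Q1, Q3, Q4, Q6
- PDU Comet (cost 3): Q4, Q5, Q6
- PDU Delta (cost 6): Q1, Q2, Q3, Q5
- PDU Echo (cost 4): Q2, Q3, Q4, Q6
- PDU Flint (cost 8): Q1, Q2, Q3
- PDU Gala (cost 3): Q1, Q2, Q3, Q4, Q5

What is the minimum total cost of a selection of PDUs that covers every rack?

Comet, Gala together cover every rack (Comet ∪ Gala = {Q1, Q2, Q3, Q4, Q5, Q6}); total cost 3 + 3 = 6.
No covering selection has total cost below 6.

6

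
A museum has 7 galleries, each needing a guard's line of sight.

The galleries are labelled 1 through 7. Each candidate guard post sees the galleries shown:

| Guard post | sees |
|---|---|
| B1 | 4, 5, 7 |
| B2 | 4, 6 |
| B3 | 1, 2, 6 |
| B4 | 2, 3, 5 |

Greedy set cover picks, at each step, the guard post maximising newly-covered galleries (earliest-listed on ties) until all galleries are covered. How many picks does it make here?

3

Greedy: pick B1 (covers 3 new) → pick B3 (covers 3 new) → pick B4 (covers 1 new). Total picks: 3.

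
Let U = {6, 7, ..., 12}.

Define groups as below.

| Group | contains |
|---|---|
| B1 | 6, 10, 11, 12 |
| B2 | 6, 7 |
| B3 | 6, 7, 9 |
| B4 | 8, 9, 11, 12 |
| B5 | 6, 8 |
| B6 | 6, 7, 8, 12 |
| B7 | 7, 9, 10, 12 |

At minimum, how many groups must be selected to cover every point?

3

Take {B1, B6, B7}. Their union is {6, 7, 8, 9, 10, 11, 12}, which is all 7 points.
No 2 of the 7 groups cover everything (all 21 combinations miss at least one point), so 3 is optimal.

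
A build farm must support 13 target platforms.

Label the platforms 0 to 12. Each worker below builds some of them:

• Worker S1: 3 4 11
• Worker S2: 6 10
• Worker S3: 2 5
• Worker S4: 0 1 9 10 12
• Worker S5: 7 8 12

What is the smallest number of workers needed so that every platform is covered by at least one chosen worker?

Take {S1, S2, S3, S4, S5}. Their union is {0, 1, 2, 3, 4, 5, 6, 7, 8, 9, 10, 11, 12}, which is all 13 platforms.
No 4 of the 5 workers cover everything (all 5 combinations miss at least one platform), so 5 is optimal.

5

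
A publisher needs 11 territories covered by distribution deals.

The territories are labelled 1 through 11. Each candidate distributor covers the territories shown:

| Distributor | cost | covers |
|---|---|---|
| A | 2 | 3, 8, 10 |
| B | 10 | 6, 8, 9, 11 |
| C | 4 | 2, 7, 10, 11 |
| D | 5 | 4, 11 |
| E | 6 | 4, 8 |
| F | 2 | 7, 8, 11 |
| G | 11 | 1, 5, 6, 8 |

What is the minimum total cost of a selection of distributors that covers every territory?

A, B, C, D, G together cover every territory (A ∪ B ∪ C ∪ D ∪ G = {1, 2, 3, 4, 5, 6, 7, 8, 9, 10, 11}); total cost 2 + 10 + 4 + 5 + 11 = 32.
The greedy pick A, F, G, C, D, B costs 34; no covering selection beats 32.

32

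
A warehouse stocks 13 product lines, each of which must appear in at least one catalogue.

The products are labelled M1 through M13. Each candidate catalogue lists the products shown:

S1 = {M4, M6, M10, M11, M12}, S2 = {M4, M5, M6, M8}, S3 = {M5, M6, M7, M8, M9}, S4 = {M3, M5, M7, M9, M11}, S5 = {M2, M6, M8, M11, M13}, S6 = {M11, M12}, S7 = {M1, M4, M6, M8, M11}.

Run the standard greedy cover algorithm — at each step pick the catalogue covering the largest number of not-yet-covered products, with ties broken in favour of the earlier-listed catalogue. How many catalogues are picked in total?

5

Greedy: pick S1 (covers 5 new) → pick S3 (covers 4 new) → pick S5 (covers 2 new) → pick S4 (covers 1 new) → pick S7 (covers 1 new). Total picks: 5.
(The true minimum cover uses only 4 catalogues, so greedy is not optimal here.)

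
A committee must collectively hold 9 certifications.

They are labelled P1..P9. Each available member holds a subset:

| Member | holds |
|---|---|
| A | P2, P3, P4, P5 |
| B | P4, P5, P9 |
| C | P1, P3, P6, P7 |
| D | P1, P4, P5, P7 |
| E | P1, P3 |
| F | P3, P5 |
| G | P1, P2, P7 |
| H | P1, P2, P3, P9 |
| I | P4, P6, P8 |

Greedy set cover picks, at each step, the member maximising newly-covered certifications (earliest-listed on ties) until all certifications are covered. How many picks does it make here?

Greedy: pick A (covers 4 new) → pick C (covers 3 new) → pick B (covers 1 new) → pick I (covers 1 new). Total picks: 4.
(The true minimum cover uses only 3 members, so greedy is not optimal here.)

4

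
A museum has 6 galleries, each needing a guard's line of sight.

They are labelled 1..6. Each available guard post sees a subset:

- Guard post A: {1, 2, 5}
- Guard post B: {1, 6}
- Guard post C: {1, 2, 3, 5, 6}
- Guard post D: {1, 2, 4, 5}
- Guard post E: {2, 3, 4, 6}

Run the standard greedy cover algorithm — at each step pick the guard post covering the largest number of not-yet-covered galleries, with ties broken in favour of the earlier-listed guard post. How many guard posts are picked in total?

2

Greedy: pick C (covers 5 new) → pick D (covers 1 new). Total picks: 2.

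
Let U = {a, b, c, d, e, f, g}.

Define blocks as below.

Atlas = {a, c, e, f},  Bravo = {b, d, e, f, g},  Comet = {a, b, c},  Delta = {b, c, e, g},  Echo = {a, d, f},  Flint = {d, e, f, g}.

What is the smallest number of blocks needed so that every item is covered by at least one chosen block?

Take {Bravo, Comet}. Their union is {a, b, c, d, e, f, g}, which is all 7 items.
No single block has all 7 items (the largest, Bravo, has 5), so 2 is optimal.

2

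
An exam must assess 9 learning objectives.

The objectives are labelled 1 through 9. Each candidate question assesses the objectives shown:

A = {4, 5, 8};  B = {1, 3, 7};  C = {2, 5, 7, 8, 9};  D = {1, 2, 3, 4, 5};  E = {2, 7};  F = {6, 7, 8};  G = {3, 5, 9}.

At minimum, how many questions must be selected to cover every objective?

D and F and G together: D ∪ F ∪ G = {1, 2, 3, 4, 5, 6, 7, 8, 9} — every objective is covered.
Only F contains 6, so F is forced; the remaining 6 objectives need at least 2 more questions (each remaining question adds at most 5) — so at least 3 questions are needed, and 3 is optimal.

3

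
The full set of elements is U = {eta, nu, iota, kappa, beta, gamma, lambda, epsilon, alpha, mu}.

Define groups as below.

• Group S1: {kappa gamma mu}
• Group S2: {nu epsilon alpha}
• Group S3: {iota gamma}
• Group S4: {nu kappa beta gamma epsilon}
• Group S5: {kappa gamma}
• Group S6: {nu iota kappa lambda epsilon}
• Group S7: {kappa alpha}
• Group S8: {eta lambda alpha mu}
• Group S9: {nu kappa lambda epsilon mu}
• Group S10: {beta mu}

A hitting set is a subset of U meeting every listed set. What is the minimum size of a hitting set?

The 4 elements {iota, kappa, beta, alpha} hit every group.
No choice of 3 elements meets every group, so 4 is the minimum.

4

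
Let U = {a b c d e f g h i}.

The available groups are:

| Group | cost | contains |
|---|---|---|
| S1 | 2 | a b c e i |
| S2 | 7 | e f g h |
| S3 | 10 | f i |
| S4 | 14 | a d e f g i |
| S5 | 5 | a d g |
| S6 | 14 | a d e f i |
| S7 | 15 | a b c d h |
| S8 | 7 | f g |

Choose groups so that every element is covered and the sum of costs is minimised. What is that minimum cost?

S1, S2, S5 together cover every element (S1 ∪ S2 ∪ S5 = {a, b, c, d, e, f, g, h, i}); total cost 2 + 7 + 5 = 14.
No covering selection has total cost below 14.

14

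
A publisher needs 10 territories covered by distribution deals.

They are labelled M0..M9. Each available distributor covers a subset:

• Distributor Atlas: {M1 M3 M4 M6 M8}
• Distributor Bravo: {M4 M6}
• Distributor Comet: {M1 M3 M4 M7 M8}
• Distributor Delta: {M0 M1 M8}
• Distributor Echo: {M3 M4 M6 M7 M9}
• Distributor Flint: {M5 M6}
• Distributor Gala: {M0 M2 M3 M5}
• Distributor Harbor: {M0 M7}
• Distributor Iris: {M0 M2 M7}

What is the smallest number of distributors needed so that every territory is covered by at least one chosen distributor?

Take {Comet, Echo, Gala}. Their union is {M0, M1, M2, M3, M4, M5, M6, M7, M8, M9}, which is all 10 territories.
Only Echo contains M9, so Echo is forced; the remaining 5 territories need at least 2 more distributors (each remaining distributor adds at most 3) — so at least 3 distributors are needed, and 3 is optimal.

3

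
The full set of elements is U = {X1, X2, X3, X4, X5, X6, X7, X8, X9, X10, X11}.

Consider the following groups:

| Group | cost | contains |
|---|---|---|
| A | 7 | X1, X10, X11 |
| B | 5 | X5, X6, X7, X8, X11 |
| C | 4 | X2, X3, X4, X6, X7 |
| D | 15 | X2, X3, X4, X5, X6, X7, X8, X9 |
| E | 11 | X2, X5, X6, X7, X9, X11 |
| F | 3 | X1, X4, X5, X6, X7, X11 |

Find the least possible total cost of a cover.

22

A, D together cover every element (A ∪ D = {X1, X2, X3, X4, X5, X6, X7, X8, X9, X10, X11}); total cost 7 + 15 = 22.
The greedy pick F, C, B, A, E costs 30; no covering selection beats 22.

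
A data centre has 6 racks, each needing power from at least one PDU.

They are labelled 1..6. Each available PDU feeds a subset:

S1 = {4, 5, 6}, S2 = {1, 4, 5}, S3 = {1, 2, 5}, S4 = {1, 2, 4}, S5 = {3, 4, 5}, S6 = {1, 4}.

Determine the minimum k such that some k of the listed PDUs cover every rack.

S1 and S3 and S5 together: S1 ∪ S3 ∪ S5 = {1, 2, 3, 4, 5, 6} — every rack is covered.
Only S5 contains 3, so S5 is forced; the remaining 3 racks need at least 2 more PDUs (each remaining PDU adds at most 2) — so at least 3 PDUs are needed, and 3 is optimal.

3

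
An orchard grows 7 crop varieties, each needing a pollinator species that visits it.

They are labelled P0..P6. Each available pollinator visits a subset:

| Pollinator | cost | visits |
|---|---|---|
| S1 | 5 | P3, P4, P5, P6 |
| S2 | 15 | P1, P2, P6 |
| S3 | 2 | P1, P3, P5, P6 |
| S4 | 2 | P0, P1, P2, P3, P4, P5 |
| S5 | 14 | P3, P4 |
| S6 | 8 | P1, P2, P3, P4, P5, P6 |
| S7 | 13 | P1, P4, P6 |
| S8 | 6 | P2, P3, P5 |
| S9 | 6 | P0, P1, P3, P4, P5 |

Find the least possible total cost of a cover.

S3, S4 together cover every variety (S3 ∪ S4 = {P0, P1, P2, P3, P4, P5, P6}); total cost 2 + 2 = 4.
No covering selection has total cost below 4.

4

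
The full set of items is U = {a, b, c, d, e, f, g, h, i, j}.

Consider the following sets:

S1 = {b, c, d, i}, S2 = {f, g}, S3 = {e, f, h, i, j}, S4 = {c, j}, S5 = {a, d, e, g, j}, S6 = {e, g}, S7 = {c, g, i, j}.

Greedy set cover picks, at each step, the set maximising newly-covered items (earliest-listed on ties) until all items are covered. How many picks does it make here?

3

Greedy: pick S3 (covers 5 new) → pick S1 (covers 3 new) → pick S5 (covers 2 new). Total picks: 3.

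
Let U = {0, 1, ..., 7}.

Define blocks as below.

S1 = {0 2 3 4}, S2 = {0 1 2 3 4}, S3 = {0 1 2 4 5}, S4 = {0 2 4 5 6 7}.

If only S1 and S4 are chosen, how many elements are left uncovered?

Union of S1, S4 = {0, 2, 3, 4, 5, 6, 7}.
Not covered: 1 — 1 element.

1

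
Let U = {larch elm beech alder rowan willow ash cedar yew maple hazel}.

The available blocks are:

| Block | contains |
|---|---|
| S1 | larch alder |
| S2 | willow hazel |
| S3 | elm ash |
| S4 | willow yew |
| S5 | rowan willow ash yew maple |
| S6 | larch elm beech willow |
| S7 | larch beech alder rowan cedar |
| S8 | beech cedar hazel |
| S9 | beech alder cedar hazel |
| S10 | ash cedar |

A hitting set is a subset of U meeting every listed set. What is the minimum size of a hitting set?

4

H = {elm, alder, willow, cedar} meets every block (each contains at least one member of H), and |H| = 4.
The blocks S1, S3, S4, S8 are pairwise disjoint, so any hitting set needs a separate point for each — at least 4. Hence 4 is optimal.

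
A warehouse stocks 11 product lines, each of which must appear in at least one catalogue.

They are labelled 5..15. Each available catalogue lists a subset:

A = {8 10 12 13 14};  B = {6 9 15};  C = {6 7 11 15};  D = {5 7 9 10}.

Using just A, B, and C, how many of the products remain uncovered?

1

Union of A, B, C = {6, 7, 8, 9, 10, 11, 12, 13, 14, 15}.
Not covered: 5 — 1 product.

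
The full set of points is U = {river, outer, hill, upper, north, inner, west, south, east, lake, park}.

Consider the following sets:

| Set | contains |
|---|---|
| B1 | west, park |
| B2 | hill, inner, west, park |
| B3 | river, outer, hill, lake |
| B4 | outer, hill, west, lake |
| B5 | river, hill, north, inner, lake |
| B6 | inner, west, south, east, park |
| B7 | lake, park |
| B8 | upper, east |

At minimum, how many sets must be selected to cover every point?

4

Take {B4, B5, B6, B8}. Their union is {river, outer, hill, upper, north, inner, west, south, east, lake, park}, which is all 11 points.
No 3 of the 8 sets cover everything (all 56 combinations miss at least one point), so 4 is optimal.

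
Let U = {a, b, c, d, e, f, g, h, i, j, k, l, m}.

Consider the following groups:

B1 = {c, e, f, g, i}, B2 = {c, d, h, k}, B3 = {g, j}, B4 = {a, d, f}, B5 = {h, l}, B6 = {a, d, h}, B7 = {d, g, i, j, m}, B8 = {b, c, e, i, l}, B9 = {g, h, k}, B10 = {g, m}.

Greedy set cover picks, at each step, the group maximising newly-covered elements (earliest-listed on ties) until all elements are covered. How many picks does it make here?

5

Greedy: pick B1 (covers 5 new) → pick B2 (covers 3 new) → pick B7 (covers 2 new) → pick B8 (covers 2 new) → pick B4 (covers 1 new). Total picks: 5.
(The true minimum cover uses only 4 groups, so greedy is not optimal here.)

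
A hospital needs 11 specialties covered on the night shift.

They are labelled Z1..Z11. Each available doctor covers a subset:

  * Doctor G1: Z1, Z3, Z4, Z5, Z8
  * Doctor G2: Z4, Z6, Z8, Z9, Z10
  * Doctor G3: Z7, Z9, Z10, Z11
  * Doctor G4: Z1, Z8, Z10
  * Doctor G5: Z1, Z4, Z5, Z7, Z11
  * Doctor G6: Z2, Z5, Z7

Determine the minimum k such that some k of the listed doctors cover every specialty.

4

Take {G1, G2, G3, G6}. Their union is {Z1, Z2, Z3, Z4, Z5, Z6, Z7, Z8, Z9, Z10, Z11}, which is all 11 specialties.
No 3 of the 6 doctors cover everything (all 20 combinations miss at least one specialty), so 4 is optimal.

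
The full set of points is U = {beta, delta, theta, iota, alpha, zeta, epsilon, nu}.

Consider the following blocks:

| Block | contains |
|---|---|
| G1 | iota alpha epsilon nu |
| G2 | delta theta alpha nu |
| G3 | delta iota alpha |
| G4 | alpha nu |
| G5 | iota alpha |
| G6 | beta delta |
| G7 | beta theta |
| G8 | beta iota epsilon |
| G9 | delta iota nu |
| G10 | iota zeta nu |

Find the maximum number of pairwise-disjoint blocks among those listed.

G7, G10 are pairwise disjoint (G7={beta,theta}; G10={iota,zeta,nu}).
Every remaining block overlaps one of these, and no 3 of the listed blocks are pairwise disjoint, so 2 is the maximum.

2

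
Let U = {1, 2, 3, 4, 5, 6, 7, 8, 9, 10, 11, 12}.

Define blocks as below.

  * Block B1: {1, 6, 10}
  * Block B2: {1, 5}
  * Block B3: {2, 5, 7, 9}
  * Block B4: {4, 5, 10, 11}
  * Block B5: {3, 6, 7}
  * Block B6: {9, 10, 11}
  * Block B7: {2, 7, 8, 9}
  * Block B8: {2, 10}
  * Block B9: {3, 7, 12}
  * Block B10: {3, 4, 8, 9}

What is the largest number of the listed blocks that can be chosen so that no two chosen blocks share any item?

B2, B6, B9 are pairwise disjoint (B2={1,5}; B6={9,10,11}; B9={3,7,12}).
Every remaining block overlaps one of these, and no 4 of the listed blocks are pairwise disjoint, so 3 is the maximum.

3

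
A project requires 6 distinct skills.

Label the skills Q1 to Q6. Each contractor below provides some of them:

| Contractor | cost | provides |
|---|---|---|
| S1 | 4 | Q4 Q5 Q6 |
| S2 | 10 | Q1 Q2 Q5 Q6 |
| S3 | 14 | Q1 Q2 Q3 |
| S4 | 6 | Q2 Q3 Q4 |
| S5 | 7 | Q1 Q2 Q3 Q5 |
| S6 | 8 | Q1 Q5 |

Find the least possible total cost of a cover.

S1, S5 together cover every skill (S1 ∪ S5 = {Q1, Q2, Q3, Q4, Q5, Q6}); total cost 4 + 7 = 11.
No covering selection has total cost below 11.

11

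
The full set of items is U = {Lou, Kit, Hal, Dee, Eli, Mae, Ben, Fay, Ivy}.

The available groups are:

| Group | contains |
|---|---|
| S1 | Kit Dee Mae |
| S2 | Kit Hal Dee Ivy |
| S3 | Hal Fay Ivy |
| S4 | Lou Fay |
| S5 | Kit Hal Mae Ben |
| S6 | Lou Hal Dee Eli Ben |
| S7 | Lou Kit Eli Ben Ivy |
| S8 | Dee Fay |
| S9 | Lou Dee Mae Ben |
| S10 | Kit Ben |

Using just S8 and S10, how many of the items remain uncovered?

Union of S8, S10 = {Kit, Dee, Ben, Fay}.
Not covered: Lou, Hal, Eli, Mae, Ivy — 5 items.

5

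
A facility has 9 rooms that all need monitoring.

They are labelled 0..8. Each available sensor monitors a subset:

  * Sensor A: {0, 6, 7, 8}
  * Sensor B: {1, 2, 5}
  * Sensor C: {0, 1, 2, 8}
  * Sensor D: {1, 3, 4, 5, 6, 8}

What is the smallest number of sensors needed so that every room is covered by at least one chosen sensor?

3

A and B and D together: A ∪ B ∪ D = {0, 1, 2, 3, 4, 5, 6, 7, 8} — every room is covered.
Only D contains 3, so D is forced; the remaining 3 rooms need at least 2 more sensors (each remaining sensor adds at most 2) — so at least 3 sensors are needed, and 3 is optimal.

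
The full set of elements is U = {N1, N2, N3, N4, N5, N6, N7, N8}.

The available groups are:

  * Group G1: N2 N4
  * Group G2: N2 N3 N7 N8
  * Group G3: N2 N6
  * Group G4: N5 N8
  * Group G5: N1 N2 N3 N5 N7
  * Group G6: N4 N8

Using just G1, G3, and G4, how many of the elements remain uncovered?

3

Union of G1, G3, G4 = {N2, N4, N5, N6, N8}.
Not covered: N1, N3, N7 — 3 elements.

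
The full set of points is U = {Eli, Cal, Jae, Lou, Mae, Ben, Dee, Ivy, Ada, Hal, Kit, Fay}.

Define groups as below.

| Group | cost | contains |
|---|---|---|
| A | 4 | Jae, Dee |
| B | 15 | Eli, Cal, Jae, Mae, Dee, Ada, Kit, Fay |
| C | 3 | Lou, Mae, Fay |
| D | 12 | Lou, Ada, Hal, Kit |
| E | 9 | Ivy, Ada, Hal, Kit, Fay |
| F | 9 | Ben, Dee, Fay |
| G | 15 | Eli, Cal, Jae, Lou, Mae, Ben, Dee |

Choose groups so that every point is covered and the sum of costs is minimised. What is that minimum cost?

E, G together cover every point (E ∪ G = {Eli, Cal, Jae, Lou, Mae, Ben, Dee, Ivy, Ada, Hal, Kit, Fay}); total cost 9 + 15 = 24.
The greedy pick C, A, E, G costs 31; no covering selection beats 24.

24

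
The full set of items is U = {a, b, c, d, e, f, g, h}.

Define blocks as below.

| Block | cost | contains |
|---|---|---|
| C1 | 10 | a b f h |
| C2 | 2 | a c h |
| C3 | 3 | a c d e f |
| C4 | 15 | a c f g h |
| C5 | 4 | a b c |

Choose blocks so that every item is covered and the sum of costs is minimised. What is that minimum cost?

22

C3, C4, C5 together cover every item (C3 ∪ C4 ∪ C5 = {a, b, c, d, e, f, g, h}); total cost 3 + 15 + 4 = 22.
The greedy pick C3, C2, C5, C4 costs 24; no covering selection beats 22.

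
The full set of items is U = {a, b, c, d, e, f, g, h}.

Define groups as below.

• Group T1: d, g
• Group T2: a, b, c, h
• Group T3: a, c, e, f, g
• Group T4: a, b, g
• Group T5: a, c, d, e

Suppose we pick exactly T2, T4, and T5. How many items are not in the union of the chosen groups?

1

Union of T2, T4, T5 = {a, b, c, d, e, g, h}.
Not covered: f — 1 item.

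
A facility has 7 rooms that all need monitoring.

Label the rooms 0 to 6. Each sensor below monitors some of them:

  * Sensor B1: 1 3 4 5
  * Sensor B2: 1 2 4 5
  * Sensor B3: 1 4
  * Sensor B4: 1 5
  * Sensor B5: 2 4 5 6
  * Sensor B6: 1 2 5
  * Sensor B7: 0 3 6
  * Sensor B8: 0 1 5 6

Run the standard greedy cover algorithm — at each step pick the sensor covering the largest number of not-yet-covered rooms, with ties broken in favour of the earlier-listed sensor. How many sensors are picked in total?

Greedy: pick B1 (covers 4 new) → pick B5 (covers 2 new) → pick B7 (covers 1 new). Total picks: 3.
(The true minimum cover uses only 2 sensors, so greedy is not optimal here.)

3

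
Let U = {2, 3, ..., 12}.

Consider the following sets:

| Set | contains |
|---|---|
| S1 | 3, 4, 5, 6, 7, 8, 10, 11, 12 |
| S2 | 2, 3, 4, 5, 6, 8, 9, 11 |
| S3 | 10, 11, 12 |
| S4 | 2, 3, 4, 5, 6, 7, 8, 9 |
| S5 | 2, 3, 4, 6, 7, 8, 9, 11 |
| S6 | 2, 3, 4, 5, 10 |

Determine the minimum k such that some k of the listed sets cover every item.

2

S3 and S4 cover everything between them: the union {2, 3, 4, 5, 6, 7, 8, 9, 10, 11, 12} is all of U.
No single set has all 11 items (the largest, S1, has 9), so 2 is optimal.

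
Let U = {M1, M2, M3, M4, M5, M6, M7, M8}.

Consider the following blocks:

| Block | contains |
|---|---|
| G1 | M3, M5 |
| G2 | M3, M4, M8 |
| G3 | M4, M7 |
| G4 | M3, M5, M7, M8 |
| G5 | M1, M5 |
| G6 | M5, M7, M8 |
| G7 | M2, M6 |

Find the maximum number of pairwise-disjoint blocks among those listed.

3

G2, G5, G7 are pairwise disjoint (G2={M3,M4,M8}; G5={M1,M5}; G7={M2,M6}).
Every remaining block overlaps one of these, and no 4 of the listed blocks are pairwise disjoint, so 3 is the maximum.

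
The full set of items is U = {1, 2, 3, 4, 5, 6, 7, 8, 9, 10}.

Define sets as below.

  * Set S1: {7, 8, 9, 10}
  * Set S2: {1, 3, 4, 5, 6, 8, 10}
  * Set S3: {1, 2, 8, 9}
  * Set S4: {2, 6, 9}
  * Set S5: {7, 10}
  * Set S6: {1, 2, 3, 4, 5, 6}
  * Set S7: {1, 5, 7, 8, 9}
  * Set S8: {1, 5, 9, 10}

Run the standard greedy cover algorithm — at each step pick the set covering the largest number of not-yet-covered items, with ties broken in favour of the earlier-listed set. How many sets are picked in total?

Greedy: pick S2 (covers 7 new) → pick S1 (covers 2 new) → pick S3 (covers 1 new). Total picks: 3.
(The true minimum cover uses only 2 sets, so greedy is not optimal here.)

3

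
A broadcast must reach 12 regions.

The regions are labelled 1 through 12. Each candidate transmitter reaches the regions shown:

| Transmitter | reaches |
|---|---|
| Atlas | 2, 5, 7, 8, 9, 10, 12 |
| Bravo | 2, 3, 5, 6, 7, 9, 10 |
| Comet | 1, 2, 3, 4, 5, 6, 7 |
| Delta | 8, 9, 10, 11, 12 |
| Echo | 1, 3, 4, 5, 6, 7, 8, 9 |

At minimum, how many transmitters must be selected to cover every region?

2

Comet and Delta together: Comet ∪ Delta = {1, 2, 3, 4, 5, 6, 7, 8, 9, 10, 11, 12} — every region is covered.
No single transmitter has all 12 regions (the largest, Echo, has 8), so 2 is optimal.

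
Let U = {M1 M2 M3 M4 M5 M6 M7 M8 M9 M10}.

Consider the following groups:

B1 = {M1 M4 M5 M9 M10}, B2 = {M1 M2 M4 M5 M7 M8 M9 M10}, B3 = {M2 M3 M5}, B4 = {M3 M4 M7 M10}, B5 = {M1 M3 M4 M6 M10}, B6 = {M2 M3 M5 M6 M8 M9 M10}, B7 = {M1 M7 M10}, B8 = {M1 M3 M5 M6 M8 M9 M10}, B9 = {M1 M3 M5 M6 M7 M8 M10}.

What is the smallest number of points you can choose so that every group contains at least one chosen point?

2

The 2 points {M5, M10} hit every group.
The groups B3, B7 are pairwise disjoint, so any hitting set needs a separate point for each — at least 2. Hence 2 is optimal.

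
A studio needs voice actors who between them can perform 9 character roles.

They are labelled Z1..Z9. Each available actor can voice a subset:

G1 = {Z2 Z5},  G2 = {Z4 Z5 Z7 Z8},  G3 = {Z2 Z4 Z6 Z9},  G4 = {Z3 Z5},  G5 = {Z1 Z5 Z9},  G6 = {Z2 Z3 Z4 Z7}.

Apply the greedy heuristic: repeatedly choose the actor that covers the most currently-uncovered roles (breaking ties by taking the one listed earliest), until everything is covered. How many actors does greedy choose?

4

Greedy: pick G2 (covers 4 new) → pick G3 (covers 3 new) → pick G4 (covers 1 new) → pick G5 (covers 1 new). Total picks: 4.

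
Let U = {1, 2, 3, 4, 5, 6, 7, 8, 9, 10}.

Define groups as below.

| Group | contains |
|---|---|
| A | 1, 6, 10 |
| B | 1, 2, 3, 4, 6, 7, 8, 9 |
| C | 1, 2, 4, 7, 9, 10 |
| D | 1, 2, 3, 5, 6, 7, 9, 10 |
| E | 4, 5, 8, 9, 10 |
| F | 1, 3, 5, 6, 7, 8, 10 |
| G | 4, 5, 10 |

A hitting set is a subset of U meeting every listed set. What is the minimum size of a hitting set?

H = {1, 5} meets every group (each contains at least one member of H), and |H| = 2.
No single item lies in every group, so at least 2 are needed and 2 is optimal.

2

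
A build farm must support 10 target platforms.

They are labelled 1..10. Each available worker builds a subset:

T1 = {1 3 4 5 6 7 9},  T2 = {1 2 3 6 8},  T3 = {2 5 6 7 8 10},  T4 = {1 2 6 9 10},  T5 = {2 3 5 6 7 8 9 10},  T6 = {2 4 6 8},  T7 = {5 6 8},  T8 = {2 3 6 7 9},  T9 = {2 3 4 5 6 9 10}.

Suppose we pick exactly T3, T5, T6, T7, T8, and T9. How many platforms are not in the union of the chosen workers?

Union of T3, T5, T6, T7, T8, T9 = {2, 3, 4, 5, 6, 7, 8, 9, 10}.
Not covered: 1 — 1 platform.

1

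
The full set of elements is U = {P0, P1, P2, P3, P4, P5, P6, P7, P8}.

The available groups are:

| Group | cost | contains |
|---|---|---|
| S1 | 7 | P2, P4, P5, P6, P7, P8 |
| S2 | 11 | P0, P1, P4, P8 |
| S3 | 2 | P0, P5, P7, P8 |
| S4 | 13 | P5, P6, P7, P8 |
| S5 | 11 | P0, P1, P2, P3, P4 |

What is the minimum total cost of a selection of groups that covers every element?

S1, S5 together cover every element (S1 ∪ S5 = {P0, P1, P2, P3, P4, P5, P6, P7, P8}); total cost 7 + 11 = 18.
The greedy pick S3, S1, S5 costs 20; no covering selection beats 18.

18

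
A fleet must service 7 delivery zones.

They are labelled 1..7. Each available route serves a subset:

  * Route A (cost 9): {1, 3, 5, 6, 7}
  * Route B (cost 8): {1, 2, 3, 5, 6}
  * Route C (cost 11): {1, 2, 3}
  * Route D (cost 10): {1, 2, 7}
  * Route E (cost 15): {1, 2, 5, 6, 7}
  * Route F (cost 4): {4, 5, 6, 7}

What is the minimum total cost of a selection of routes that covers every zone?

B, F together cover every zone (B ∪ F = {1, 2, 3, 4, 5, 6, 7}); total cost 8 + 4 = 12.
No covering selection has total cost below 12.

12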